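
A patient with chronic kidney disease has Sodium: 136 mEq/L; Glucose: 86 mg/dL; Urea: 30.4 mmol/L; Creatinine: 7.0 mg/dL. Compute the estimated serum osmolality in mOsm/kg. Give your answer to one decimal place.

Calculated osmolality = 2·Na + glucose/18 + urea
= 2·136 + 86/18 + 30.4
= 272 + 4.78 + 30.40
= 307.18 mOsm/kg

307.2 mOsm/kg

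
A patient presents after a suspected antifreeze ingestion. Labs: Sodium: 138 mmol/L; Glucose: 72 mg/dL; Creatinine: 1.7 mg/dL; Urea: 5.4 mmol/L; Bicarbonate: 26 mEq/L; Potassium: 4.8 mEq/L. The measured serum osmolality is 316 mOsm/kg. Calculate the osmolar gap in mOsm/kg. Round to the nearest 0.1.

Calculated osmolality = 2·Na + glucose/18 + urea
= 2·138 + 72/18 + 5.4
= 276 + 4 + 5.40
= 285.4 mOsm/kg ≈ 285.4 mOsm/kg
Osmolar gap = measured − calculated = 316 − 285.4 = 30.6 mOsm/kg

30.6 mOsm/kg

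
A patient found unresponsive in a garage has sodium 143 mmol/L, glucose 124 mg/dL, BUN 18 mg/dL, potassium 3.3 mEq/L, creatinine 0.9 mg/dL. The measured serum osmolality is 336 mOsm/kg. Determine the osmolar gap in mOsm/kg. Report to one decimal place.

36.7 mOsm/kg

Calculated osmolality = 2·Na + glucose/18 + BUN/2.8
= 2·143 + 124/18 + 18/2.8
= 286 + 6.89 + 6.43
= 299.32 mOsm/kg ≈ 299.3 mOsm/kg
Osmolar gap = measured − calculated = 336 − 299.3 = 36.7 mOsm/kg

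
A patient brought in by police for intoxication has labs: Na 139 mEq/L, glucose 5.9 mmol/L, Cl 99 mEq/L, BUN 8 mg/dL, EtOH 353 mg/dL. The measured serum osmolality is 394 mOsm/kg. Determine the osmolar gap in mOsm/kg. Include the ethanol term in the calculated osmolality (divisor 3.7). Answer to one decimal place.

11.8 mOsm/kg

Calculated osmolality = 2·Na + glucose + BUN/2.8 + ethanol/3.7
= 2·139 + 5.9 + 8/2.8 + 353/3.7
= 278 + 5.90 + 2.86 + 95.41
= 382.17 mOsm/kg ≈ 382.2 mOsm/kg
Osmolar gap = measured − calculated = 394 − 382.2 = 11.8 mOsm/kg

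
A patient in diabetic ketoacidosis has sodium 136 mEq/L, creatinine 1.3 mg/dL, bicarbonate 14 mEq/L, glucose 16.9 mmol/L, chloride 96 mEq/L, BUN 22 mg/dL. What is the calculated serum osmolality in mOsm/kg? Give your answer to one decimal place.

296.8 mOsm/kg

Calculated osmolality = 2·Na + glucose + BUN/2.8
= 2·136 + 16.9 + 22/2.8
= 272 + 16.90 + 7.86
= 296.76 mOsm/kg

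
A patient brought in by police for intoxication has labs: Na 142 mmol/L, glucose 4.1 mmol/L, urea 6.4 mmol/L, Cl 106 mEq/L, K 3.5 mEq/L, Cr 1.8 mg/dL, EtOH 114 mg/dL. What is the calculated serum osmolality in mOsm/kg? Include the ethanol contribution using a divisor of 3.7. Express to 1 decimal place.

325.3 mOsm/kg

Calculated osmolality = 2·Na + glucose + urea + ethanol/3.7
= 2·142 + 4.1 + 6.4 + 114/3.7
= 284 + 4.10 + 6.40 + 30.81
= 325.31 mOsm/kg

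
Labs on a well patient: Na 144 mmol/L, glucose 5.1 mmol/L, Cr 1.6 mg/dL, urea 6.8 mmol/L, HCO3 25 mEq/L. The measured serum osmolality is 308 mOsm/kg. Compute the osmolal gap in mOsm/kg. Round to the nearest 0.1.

8.1 mOsm/kg

Calculated osmolality = 2·Na + glucose + urea
= 2·144 + 5.1 + 6.8
= 288 + 5.10 + 6.80
= 299.9 mOsm/kg ≈ 299.9 mOsm/kg
Osmolar gap = measured − calculated = 308 − 299.9 = 8.1 mOsm/kg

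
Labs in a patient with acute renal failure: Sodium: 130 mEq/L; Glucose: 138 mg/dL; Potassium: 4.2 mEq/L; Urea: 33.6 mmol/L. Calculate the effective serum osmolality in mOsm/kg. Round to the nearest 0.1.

Effective osmolality excludes urea (freely permeant across cell membranes):
2·Na + glucose/18
= 2·130 + 138/18
= 260 + 7.67
= 267.67 mOsm/kg

267.7 mOsm/kg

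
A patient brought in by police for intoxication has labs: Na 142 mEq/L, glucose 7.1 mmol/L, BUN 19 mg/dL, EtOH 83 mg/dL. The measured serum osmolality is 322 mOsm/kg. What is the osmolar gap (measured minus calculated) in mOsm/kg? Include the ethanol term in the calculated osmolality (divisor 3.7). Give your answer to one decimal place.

1.7 mOsm/kg

Calculated osmolality = 2·Na + glucose + BUN/2.8 + ethanol/3.7
= 2·142 + 7.1 + 19/2.8 + 83/3.7
= 284 + 7.10 + 6.79 + 22.43
= 320.32 mOsm/kg ≈ 320.3 mOsm/kg
Osmolar gap = measured − calculated = 322 − 320.3 = 1.7 mOsm/kg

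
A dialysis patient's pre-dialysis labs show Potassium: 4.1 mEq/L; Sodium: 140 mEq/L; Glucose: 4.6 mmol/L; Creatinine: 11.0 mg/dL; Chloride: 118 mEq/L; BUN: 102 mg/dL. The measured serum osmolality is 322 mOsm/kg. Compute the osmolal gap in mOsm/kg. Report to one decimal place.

1.0 mOsm/kg

Calculated osmolality = 2·Na + glucose + BUN/2.8
= 2·140 + 4.6 + 102/2.8
= 280 + 4.60 + 36.43
= 321.03 mOsm/kg ≈ 321.0 mOsm/kg
Osmolar gap = measured − calculated = 322 − 321.0 = 1.0 mOsm/kg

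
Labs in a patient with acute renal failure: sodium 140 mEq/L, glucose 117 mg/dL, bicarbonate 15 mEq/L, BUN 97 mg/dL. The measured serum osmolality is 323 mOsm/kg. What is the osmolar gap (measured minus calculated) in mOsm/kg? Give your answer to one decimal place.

Calculated osmolality = 2·Na + glucose/18 + BUN/2.8
= 2·140 + 117/18 + 97/2.8
= 280 + 6.50 + 34.64
= 321.14 mOsm/kg ≈ 321.1 mOsm/kg
Osmolar gap = measured − calculated = 323 − 321.1 = 1.9 mOsm/kg

1.9 mOsm/kg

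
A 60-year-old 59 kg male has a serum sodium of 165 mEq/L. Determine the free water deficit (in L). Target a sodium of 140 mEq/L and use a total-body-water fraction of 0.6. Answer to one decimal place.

6.3 L

TBW = 0.6 · 59 = 35.4 L
Free water deficit = TBW · (Na/140 − 1)
= 35.4 · (165/140 − 1)
= 35.4 · 0.1786
= 6.32 L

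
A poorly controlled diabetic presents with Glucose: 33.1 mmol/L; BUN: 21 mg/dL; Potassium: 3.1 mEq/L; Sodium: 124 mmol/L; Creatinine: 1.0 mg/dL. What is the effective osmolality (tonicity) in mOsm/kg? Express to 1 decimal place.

Effective osmolality excludes urea (freely permeant across cell membranes):
2·Na + glucose
= 2·124 + 33.1
= 248 + 33.1
= 281.1 mOsm/kg

281.1 mOsm/kg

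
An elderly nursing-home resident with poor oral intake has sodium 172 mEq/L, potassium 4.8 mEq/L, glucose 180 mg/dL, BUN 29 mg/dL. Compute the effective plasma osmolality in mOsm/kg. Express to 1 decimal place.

Effective osmolality excludes urea (freely permeant across cell membranes):
2·Na + glucose/18
= 2·172 + 180/18
= 344 + 10
= 354 mOsm/kg

354.0 mOsm/kg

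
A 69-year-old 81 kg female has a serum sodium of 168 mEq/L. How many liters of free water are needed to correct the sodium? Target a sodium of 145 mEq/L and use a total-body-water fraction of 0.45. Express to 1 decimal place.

TBW = 0.45 · 81 = 36.45 L
Free water deficit = TBW · (Na/145 − 1)
= 36.45 · (168/145 − 1)
= 36.45 · 0.1586
= 5.78 L

5.8 L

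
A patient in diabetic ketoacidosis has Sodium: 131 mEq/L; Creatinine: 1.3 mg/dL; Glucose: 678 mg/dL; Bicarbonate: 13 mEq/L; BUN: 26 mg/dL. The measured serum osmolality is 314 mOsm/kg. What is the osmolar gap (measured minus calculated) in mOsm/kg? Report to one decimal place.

Calculated osmolality = 2·Na + glucose/18 + BUN/2.8
= 2·131 + 678/18 + 26/2.8
= 262 + 37.67 + 9.29
= 308.96 mOsm/kg ≈ 309.0 mOsm/kg
Osmolar gap = measured − calculated = 314 − 309.0 = 5.0 mOsm/kg

5.0 mOsm/kg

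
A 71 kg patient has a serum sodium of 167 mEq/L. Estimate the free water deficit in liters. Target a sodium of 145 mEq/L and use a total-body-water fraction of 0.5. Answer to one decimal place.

5.4 L

TBW = 0.5 · 71 = 35.5 L
Free water deficit = TBW · (Na/145 − 1)
= 35.5 · (167/145 − 1)
= 35.5 · 0.1517
= 5.39 L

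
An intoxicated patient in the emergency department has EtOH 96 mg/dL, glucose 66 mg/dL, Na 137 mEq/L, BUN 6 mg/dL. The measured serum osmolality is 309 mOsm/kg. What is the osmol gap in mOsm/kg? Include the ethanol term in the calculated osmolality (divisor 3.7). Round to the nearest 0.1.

3.2 mOsm/kg

Calculated osmolality = 2·Na + glucose/18 + BUN/2.8 + ethanol/3.7
= 2·137 + 66/18 + 6/2.8 + 96/3.7
= 274 + 3.67 + 2.14 + 25.95
= 305.76 mOsm/kg ≈ 305.8 mOsm/kg
Osmolar gap = measured − calculated = 309 − 305.8 = 3.2 mOsm/kg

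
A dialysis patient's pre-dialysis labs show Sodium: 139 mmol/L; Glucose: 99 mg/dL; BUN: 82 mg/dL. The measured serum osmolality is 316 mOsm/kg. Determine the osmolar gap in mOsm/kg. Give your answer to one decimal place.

Calculated osmolality = 2·Na + glucose/18 + BUN/2.8
= 2·139 + 99/18 + 82/2.8
= 278 + 5.50 + 29.29
= 312.79 mOsm/kg ≈ 312.8 mOsm/kg
Osmolar gap = measured − calculated = 316 − 312.8 = 3.2 mOsm/kg

3.2 mOsm/kg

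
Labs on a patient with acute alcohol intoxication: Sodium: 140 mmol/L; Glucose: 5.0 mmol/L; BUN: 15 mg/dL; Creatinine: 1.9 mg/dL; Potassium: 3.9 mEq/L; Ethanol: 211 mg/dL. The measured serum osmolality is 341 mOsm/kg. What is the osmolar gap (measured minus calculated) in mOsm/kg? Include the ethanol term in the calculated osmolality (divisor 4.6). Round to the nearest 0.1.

4.8 mOsm/kg

Calculated osmolality = 2·Na + glucose + BUN/2.8 + ethanol/4.6
= 2·140 + 5 + 15/2.8 + 211/4.6
= 280 + 5 + 5.36 + 45.87
= 336.23 mOsm/kg ≈ 336.2 mOsm/kg
Osmolar gap = measured − calculated = 341 − 336.2 = 4.8 mOsm/kg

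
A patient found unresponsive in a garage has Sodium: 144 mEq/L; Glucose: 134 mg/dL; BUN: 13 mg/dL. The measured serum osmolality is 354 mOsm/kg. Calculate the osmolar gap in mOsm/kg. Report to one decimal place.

Calculated osmolality = 2·Na + glucose/18 + BUN/2.8
= 2·144 + 134/18 + 13/2.8
= 288 + 7.44 + 4.64
= 300.08 mOsm/kg ≈ 300.1 mOsm/kg
Osmolar gap = measured − calculated = 354 − 300.1 = 53.9 mOsm/kg

53.9 mOsm/kg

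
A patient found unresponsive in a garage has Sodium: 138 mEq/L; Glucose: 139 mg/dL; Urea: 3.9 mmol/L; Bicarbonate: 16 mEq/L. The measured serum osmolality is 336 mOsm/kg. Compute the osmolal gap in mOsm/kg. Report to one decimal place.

48.4 mOsm/kg

Calculated osmolality = 2·Na + glucose/18 + urea
= 2·138 + 139/18 + 3.9
= 276 + 7.72 + 3.90
= 287.62 mOsm/kg ≈ 287.6 mOsm/kg
Osmolar gap = measured − calculated = 336 − 287.6 = 48.4 mOsm/kg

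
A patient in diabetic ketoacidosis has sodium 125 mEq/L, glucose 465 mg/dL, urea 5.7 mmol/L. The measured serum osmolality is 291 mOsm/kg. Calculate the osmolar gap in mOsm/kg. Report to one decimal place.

9.5 mOsm/kg

Calculated osmolality = 2·Na + glucose/18 + urea
= 2·125 + 465/18 + 5.7
= 250 + 25.83 + 5.70
= 281.53 mOsm/kg ≈ 281.5 mOsm/kg
Osmolar gap = measured − calculated = 291 − 281.5 = 9.5 mOsm/kg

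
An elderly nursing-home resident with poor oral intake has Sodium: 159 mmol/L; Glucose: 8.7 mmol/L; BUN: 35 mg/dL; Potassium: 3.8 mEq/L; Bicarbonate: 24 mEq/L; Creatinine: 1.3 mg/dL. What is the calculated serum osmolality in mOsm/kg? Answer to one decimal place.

Calculated osmolality = 2·Na + glucose + BUN/2.8
= 2·159 + 8.7 + 35/2.8
= 318 + 8.70 + 12.50
= 339.2 mOsm/kg

339.2 mOsm/kg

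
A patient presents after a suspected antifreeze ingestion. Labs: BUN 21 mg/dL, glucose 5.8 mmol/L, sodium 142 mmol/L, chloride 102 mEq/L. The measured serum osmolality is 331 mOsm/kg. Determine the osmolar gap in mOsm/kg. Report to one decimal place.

Calculated osmolality = 2·Na + glucose + BUN/2.8
= 2·142 + 5.8 + 21/2.8
= 284 + 5.80 + 7.50
= 297.3 mOsm/kg ≈ 297.3 mOsm/kg
Osmolar gap = measured − calculated = 331 − 297.3 = 33.7 mOsm/kg

33.7 mOsm/kg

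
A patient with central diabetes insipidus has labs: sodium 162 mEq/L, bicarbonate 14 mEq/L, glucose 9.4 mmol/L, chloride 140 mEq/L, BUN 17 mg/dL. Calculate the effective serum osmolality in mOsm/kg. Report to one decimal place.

333.4 mOsm/kg

Effective osmolality excludes urea (freely permeant across cell membranes):
2·Na + glucose
= 2·162 + 9.4
= 324 + 9.4
= 333.4 mOsm/kg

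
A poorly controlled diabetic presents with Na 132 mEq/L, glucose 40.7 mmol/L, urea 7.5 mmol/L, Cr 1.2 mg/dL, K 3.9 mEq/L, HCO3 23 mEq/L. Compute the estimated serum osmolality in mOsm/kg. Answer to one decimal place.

Calculated osmolality = 2·Na + glucose + urea
= 2·132 + 40.7 + 7.5
= 264 + 40.70 + 7.50
= 312.2 mOsm/kg

312.2 mOsm/kg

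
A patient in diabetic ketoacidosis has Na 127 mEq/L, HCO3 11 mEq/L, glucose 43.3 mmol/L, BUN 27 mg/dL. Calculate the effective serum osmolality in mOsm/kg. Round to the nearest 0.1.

297.3 mOsm/kg

Effective osmolality excludes urea (freely permeant across cell membranes):
2·Na + glucose
= 2·127 + 43.3
= 254 + 43.3
= 297.3 mOsm/kg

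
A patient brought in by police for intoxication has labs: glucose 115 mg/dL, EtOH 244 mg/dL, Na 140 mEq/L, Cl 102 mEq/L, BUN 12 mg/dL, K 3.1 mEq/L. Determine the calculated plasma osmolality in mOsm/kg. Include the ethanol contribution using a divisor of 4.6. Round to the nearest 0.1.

Calculated osmolality = 2·Na + glucose/18 + BUN/2.8 + ethanol/4.6
= 2·140 + 115/18 + 12/2.8 + 244/4.6
= 280 + 6.39 + 4.29 + 53.04
= 343.72 mOsm/kg

343.7 mOsm/kg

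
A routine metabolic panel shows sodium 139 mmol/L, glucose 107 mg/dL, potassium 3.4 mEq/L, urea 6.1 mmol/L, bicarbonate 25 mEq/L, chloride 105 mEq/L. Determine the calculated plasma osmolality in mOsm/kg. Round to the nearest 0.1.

Calculated osmolality = 2·Na + glucose/18 + urea
= 2·139 + 107/18 + 6.1
= 278 + 5.94 + 6.10
= 290.04 mOsm/kg

290.0 mOsm/kg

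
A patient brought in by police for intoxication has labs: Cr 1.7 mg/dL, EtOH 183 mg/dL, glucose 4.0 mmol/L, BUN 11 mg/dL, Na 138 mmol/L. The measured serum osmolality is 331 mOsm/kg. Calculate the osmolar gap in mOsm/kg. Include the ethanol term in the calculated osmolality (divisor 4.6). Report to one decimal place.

Calculated osmolality = 2·Na + glucose + BUN/2.8 + ethanol/4.6
= 2·138 + 4 + 11/2.8 + 183/4.6
= 276 + 4 + 3.93 + 39.78
= 323.71 mOsm/kg ≈ 323.7 mOsm/kg
Osmolar gap = measured − calculated = 331 − 323.7 = 7.3 mOsm/kg

7.3 mOsm/kg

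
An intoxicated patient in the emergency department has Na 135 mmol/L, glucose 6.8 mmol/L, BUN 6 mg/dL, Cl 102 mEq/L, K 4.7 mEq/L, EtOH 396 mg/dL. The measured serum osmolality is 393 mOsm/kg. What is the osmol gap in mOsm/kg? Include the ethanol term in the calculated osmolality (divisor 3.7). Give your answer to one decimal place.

Calculated osmolality = 2·Na + glucose + BUN/2.8 + ethanol/3.7
= 2·135 + 6.8 + 6/2.8 + 396/3.7
= 270 + 6.80 + 2.14 + 107.03
= 385.97 mOsm/kg ≈ 386.0 mOsm/kg
Osmolar gap = measured − calculated = 393 − 386.0 = 7.0 mOsm/kg

7.0 mOsm/kg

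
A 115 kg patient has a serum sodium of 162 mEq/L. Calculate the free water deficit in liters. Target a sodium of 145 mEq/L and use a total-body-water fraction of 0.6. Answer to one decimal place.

TBW = 0.6 · 115 = 69 L
Free water deficit = TBW · (Na/145 − 1)
= 69 · (162/145 − 1)
= 69 · 0.1172
= 8.09 L

8.1 L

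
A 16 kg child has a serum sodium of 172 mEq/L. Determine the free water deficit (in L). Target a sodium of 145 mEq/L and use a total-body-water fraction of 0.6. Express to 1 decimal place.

TBW = 0.6 · 16 = 9.6 L
Free water deficit = TBW · (Na/145 − 1)
= 9.6 · (172/145 − 1)
= 9.6 · 0.1862
= 1.79 L

1.8 L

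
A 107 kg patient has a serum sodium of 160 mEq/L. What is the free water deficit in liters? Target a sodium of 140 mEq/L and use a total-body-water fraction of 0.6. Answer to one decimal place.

9.2 L

TBW = 0.6 · 107 = 64.2 L
Free water deficit = TBW · (Na/140 − 1)
= 64.2 · (160/140 − 1)
= 64.2 · 0.1429
= 9.17 L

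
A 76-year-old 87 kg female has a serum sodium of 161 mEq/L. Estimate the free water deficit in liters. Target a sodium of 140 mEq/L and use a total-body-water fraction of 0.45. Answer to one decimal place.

5.9 L

TBW = 0.45 · 87 = 39.15 L
Free water deficit = TBW · (Na/140 − 1)
= 39.15 · (161/140 − 1)
= 39.15 · 0.15
= 5.87 L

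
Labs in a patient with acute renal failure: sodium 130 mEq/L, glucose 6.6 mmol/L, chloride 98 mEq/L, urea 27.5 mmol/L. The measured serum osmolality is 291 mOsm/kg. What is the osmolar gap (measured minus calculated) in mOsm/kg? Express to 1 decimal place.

Calculated osmolality = 2·Na + glucose + urea
= 2·130 + 6.6 + 27.5
= 260 + 6.60 + 27.50
= 294.1 mOsm/kg ≈ 294.1 mOsm/kg
Osmolar gap = measured − calculated = 291 − 294.1 = -3.1 mOsm/kg

-3.1 mOsm/kg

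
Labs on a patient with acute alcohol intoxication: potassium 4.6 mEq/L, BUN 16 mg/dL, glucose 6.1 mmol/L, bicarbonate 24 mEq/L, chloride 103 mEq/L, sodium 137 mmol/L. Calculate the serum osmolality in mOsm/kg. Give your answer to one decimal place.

Calculated osmolality = 2·Na + glucose + BUN/2.8
= 2·137 + 6.1 + 16/2.8
= 274 + 6.10 + 5.71
= 285.81 mOsm/kg

285.8 mOsm/kg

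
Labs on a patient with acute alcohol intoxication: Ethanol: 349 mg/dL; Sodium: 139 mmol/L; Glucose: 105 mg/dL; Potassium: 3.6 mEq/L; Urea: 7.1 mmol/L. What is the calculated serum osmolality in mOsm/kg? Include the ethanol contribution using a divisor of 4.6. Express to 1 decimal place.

Calculated osmolality = 2·Na + glucose/18 + urea + ethanol/4.6
= 2·139 + 105/18 + 7.1 + 349/4.6
= 278 + 5.83 + 7.10 + 75.87
= 366.8 mOsm/kg

366.8 mOsm/kg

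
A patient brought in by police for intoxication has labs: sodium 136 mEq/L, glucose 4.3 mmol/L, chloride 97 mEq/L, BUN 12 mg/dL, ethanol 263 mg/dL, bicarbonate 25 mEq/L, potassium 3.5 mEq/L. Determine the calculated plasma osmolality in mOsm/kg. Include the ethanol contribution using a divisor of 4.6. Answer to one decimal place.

337.8 mOsm/kg

Calculated osmolality = 2·Na + glucose + BUN/2.8 + ethanol/4.6
= 2·136 + 4.3 + 12/2.8 + 263/4.6
= 272 + 4.30 + 4.29 + 57.17
= 337.76 mOsm/kg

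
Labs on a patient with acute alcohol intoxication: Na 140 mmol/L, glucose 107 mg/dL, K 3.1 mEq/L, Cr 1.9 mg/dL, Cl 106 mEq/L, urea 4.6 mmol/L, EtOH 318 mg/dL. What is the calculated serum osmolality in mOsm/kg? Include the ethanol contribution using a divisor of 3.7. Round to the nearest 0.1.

Calculated osmolality = 2·Na + glucose/18 + urea + ethanol/3.7
= 2·140 + 107/18 + 4.6 + 318/3.7
= 280 + 5.94 + 4.60 + 85.95
= 376.49 mOsm/kg

376.5 mOsm/kg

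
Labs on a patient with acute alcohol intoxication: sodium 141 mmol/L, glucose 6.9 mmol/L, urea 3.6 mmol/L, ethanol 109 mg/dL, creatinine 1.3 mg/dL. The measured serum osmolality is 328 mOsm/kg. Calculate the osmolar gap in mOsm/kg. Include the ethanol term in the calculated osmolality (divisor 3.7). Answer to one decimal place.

Calculated osmolality = 2·Na + glucose + urea + ethanol/3.7
= 2·141 + 6.9 + 3.6 + 109/3.7
= 282 + 6.90 + 3.60 + 29.46
= 321.96 mOsm/kg ≈ 322.0 mOsm/kg
Osmolar gap = measured − calculated = 328 − 322.0 = 6.0 mOsm/kg

6.0 mOsm/kg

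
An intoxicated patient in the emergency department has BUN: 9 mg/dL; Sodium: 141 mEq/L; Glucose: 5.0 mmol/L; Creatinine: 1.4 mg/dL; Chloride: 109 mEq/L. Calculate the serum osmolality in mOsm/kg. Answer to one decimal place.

290.2 mOsm/kg

Calculated osmolality = 2·Na + glucose + BUN/2.8
= 2·141 + 5 + 9/2.8
= 282 + 5 + 3.21
= 290.21 mOsm/kg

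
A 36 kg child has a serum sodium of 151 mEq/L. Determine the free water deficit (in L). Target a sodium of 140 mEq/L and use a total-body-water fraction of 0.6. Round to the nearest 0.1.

TBW = 0.6 · 36 = 21.6 L
Free water deficit = TBW · (Na/140 − 1)
= 21.6 · (151/140 − 1)
= 21.6 · 0.0786
= 1.7 L

1.7 L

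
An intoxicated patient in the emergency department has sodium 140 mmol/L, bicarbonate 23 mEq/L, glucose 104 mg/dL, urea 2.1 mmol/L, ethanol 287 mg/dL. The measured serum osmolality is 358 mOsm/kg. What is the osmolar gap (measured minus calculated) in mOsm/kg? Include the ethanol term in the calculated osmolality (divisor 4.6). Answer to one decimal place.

Calculated osmolality = 2·Na + glucose/18 + urea + ethanol/4.6
= 2·140 + 104/18 + 2.1 + 287/4.6
= 280 + 5.78 + 2.10 + 62.39
= 350.27 mOsm/kg ≈ 350.3 mOsm/kg
Osmolar gap = measured − calculated = 358 − 350.3 = 7.7 mOsm/kg

7.7 mOsm/kg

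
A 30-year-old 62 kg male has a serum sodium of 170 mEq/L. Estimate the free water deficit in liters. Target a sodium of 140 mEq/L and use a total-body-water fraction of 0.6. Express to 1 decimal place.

8.0 L

TBW = 0.6 · 62 = 37.2 L
Free water deficit = TBW · (Na/140 − 1)
= 37.2 · (170/140 − 1)
= 37.2 · 0.2143
= 7.97 L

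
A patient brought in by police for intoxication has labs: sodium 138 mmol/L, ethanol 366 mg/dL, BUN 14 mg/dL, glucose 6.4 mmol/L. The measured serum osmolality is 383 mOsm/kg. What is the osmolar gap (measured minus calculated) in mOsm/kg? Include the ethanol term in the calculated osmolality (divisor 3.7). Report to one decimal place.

-3.3 mOsm/kg

Calculated osmolality = 2·Na + glucose + BUN/2.8 + ethanol/3.7
= 2·138 + 6.4 + 14/2.8 + 366/3.7
= 276 + 6.40 + 5 + 98.92
= 386.32 mOsm/kg ≈ 386.3 mOsm/kg
Osmolar gap = measured − calculated = 383 − 386.3 = -3.3 mOsm/kg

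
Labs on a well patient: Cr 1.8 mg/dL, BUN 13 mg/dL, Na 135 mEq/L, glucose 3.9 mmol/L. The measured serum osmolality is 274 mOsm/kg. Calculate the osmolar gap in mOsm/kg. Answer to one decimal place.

-4.5 mOsm/kg

Calculated osmolality = 2·Na + glucose + BUN/2.8
= 2·135 + 3.9 + 13/2.8
= 270 + 3.90 + 4.64
= 278.54 mOsm/kg ≈ 278.5 mOsm/kg
Osmolar gap = measured − calculated = 274 − 278.5 = -4.5 mOsm/kg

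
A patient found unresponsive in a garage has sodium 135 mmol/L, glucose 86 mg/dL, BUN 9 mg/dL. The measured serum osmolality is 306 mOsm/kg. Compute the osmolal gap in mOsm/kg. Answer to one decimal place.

Calculated osmolality = 2·Na + glucose/18 + BUN/2.8
= 2·135 + 86/18 + 9/2.8
= 270 + 4.78 + 3.21
= 277.99 mOsm/kg ≈ 278.0 mOsm/kg
Osmolar gap = measured − calculated = 306 − 278.0 = 28.0 mOsm/kg

28.0 mOsm/kg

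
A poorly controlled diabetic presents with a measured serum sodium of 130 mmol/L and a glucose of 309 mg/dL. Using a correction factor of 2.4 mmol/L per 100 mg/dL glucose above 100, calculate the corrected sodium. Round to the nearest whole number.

135 mmol/L

Corrected Na = measured Na + 2.4 · (glucose − 100)/100
= 130 + 2.4 · (309 − 100)/100
= 130 + 5
= 135 mmol/L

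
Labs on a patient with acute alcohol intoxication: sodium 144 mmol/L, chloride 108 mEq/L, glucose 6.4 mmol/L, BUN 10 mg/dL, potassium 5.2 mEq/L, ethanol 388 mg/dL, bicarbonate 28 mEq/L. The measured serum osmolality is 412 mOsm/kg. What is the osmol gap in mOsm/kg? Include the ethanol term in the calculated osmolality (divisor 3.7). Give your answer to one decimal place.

Calculated osmolality = 2·Na + glucose + BUN/2.8 + ethanol/3.7
= 2·144 + 6.4 + 10/2.8 + 388/3.7
= 288 + 6.40 + 3.57 + 104.86
= 402.83 mOsm/kg ≈ 402.8 mOsm/kg
Osmolar gap = measured − calculated = 412 − 402.8 = 9.2 mOsm/kg

9.2 mOsm/kg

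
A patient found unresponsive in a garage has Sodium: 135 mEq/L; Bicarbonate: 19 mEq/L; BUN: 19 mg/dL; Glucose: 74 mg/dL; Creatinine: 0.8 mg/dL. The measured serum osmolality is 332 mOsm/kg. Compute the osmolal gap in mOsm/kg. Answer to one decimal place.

Calculated osmolality = 2·Na + glucose/18 + BUN/2.8
= 2·135 + 74/18 + 19/2.8
= 270 + 4.11 + 6.79
= 280.9 mOsm/kg ≈ 280.9 mOsm/kg
Osmolar gap = measured − calculated = 332 − 280.9 = 51.1 mOsm/kg

51.1 mOsm/kg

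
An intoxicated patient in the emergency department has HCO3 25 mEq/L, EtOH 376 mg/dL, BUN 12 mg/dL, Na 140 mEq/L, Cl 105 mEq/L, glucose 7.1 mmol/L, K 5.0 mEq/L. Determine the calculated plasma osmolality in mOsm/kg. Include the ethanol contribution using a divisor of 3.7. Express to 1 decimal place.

393.0 mOsm/kg

Calculated osmolality = 2·Na + glucose + BUN/2.8 + ethanol/3.7
= 2·140 + 7.1 + 12/2.8 + 376/3.7
= 280 + 7.10 + 4.29 + 101.62
= 393.01 mOsm/kg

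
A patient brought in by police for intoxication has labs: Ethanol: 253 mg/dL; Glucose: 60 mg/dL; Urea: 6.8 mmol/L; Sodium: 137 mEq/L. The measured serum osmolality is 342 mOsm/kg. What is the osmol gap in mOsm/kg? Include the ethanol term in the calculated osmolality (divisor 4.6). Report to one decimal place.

Calculated osmolality = 2·Na + glucose/18 + urea + ethanol/4.6
= 2·137 + 60/18 + 6.8 + 253/4.6
= 274 + 3.33 + 6.80 + 55
= 339.13 mOsm/kg ≈ 339.1 mOsm/kg
Osmolar gap = measured − calculated = 342 − 339.1 = 2.9 mOsm/kg

2.9 mOsm/kg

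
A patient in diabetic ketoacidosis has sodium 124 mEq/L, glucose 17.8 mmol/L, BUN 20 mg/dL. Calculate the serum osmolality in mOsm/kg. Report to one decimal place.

272.9 mOsm/kg

Calculated osmolality = 2·Na + glucose + BUN/2.8
= 2·124 + 17.8 + 20/2.8
= 248 + 17.80 + 7.14
= 272.94 mOsm/kg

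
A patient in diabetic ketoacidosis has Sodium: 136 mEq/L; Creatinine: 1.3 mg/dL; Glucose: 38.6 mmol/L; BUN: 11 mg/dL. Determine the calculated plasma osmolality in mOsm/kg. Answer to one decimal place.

Calculated osmolality = 2·Na + glucose + BUN/2.8
= 2·136 + 38.6 + 11/2.8
= 272 + 38.60 + 3.93
= 314.53 mOsm/kg

314.5 mOsm/kg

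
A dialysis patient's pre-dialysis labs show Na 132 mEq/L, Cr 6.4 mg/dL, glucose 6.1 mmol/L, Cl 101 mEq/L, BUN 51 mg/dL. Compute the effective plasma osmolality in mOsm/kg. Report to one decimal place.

Effective osmolality excludes urea (freely permeant across cell membranes):
2·Na + glucose
= 2·132 + 6.1
= 264 + 6.1
= 270.1 mOsm/kg

270.1 mOsm/kg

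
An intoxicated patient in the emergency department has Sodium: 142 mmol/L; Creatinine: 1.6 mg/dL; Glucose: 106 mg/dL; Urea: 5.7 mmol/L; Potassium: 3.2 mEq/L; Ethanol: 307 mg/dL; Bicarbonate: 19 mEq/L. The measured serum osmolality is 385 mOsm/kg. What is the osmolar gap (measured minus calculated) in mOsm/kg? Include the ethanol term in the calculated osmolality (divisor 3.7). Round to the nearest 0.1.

6.4 mOsm/kg

Calculated osmolality = 2·Na + glucose/18 + urea + ethanol/3.7
= 2·142 + 106/18 + 5.7 + 307/3.7
= 284 + 5.89 + 5.70 + 82.97
= 378.56 mOsm/kg ≈ 378.6 mOsm/kg
Osmolar gap = measured − calculated = 385 − 378.6 = 6.4 mOsm/kg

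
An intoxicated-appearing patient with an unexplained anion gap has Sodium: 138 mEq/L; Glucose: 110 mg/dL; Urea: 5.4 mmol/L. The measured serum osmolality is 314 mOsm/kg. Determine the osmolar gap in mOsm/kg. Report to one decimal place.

26.5 mOsm/kg

Calculated osmolality = 2·Na + glucose/18 + urea
= 2·138 + 110/18 + 5.4
= 276 + 6.11 + 5.40
= 287.51 mOsm/kg ≈ 287.5 mOsm/kg
Osmolar gap = measured − calculated = 314 − 287.5 = 26.5 mOsm/kg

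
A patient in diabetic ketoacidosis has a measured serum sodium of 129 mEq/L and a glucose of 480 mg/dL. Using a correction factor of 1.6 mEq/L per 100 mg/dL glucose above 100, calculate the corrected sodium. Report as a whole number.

135 mEq/L

Corrected Na = measured Na + 1.6 · (glucose − 100)/100
= 129 + 1.6 · (480 − 100)/100
= 129 + 6.1
= 135.1 mEq/L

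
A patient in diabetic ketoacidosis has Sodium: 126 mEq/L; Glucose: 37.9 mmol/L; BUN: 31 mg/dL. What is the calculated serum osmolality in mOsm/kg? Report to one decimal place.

301.0 mOsm/kg

Calculated osmolality = 2·Na + glucose + BUN/2.8
= 2·126 + 37.9 + 31/2.8
= 252 + 37.90 + 11.07
= 300.97 mOsm/kg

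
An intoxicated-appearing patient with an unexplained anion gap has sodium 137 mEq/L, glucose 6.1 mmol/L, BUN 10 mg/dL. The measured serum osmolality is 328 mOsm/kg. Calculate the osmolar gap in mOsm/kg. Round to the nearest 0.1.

Calculated osmolality = 2·Na + glucose + BUN/2.8
= 2·137 + 6.1 + 10/2.8
= 274 + 6.10 + 3.57
= 283.67 mOsm/kg ≈ 283.7 mOsm/kg
Osmolar gap = measured − calculated = 328 − 283.7 = 44.3 mOsm/kg

44.3 mOsm/kg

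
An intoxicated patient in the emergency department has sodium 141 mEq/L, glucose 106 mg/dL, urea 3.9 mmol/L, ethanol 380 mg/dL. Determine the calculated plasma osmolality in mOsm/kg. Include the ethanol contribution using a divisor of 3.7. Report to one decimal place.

394.5 mOsm/kg

Calculated osmolality = 2·Na + glucose/18 + urea + ethanol/3.7
= 2·141 + 106/18 + 3.9 + 380/3.7
= 282 + 5.89 + 3.90 + 102.70
= 394.49 mOsm/kg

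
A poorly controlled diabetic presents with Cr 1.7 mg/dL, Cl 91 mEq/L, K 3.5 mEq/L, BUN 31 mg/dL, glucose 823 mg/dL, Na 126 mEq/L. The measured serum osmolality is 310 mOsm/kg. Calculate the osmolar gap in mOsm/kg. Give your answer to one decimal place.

1.2 mOsm/kg

Calculated osmolality = 2·Na + glucose/18 + BUN/2.8
= 2·126 + 823/18 + 31/2.8
= 252 + 45.72 + 11.07
= 308.79 mOsm/kg ≈ 308.8 mOsm/kg
Osmolar gap = measured − calculated = 310 − 308.8 = 1.2 mOsm/kg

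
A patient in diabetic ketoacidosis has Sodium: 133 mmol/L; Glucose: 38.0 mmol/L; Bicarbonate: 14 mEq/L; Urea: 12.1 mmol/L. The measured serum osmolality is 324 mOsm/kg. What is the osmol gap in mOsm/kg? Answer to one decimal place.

Calculated osmolality = 2·Na + glucose + urea
= 2·133 + 38 + 12.1
= 266 + 38 + 12.10
= 316.1 mOsm/kg ≈ 316.1 mOsm/kg
Osmolar gap = measured − calculated = 324 − 316.1 = 7.9 mOsm/kg

7.9 mOsm/kg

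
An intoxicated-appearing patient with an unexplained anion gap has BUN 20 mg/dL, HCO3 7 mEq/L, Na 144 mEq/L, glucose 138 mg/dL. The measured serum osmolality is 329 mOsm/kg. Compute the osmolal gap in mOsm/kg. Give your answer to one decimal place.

Calculated osmolality = 2·Na + glucose/18 + BUN/2.8
= 2·144 + 138/18 + 20/2.8
= 288 + 7.67 + 7.14
= 302.81 mOsm/kg ≈ 302.8 mOsm/kg
Osmolar gap = measured − calculated = 329 − 302.8 = 26.2 mOsm/kg

26.2 mOsm/kg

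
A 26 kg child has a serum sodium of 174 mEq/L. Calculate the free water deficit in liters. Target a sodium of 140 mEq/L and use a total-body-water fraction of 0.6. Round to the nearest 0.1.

3.8 L

TBW = 0.6 · 26 = 15.6 L
Free water deficit = TBW · (Na/140 − 1)
= 15.6 · (174/140 − 1)
= 15.6 · 0.2429
= 3.79 L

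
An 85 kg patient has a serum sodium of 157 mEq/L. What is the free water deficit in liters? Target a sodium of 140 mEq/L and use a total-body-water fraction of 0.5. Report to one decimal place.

5.2 L

TBW = 0.5 · 85 = 42.5 L
Free water deficit = TBW · (Na/140 − 1)
= 42.5 · (157/140 − 1)
= 42.5 · 0.1214
= 5.16 L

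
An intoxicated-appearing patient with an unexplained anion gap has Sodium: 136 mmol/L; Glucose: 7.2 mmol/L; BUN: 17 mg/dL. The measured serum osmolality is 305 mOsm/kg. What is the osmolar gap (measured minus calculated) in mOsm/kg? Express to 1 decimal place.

19.7 mOsm/kg

Calculated osmolality = 2·Na + glucose + BUN/2.8
= 2·136 + 7.2 + 17/2.8
= 272 + 7.20 + 6.07
= 285.27 mOsm/kg ≈ 285.3 mOsm/kg
Osmolar gap = measured − calculated = 305 − 285.3 = 19.7 mOsm/kg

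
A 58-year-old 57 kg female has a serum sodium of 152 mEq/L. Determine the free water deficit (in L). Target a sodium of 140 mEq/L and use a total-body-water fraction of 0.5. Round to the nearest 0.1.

TBW = 0.5 · 57 = 28.5 L
Free water deficit = TBW · (Na/140 − 1)
= 28.5 · (152/140 − 1)
= 28.5 · 0.0857
= 2.44 L

2.4 L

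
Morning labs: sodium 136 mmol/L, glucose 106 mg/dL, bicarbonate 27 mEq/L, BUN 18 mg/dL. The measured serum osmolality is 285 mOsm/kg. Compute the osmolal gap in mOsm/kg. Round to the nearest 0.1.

0.7 mOsm/kg

Calculated osmolality = 2·Na + glucose/18 + BUN/2.8
= 2·136 + 106/18 + 18/2.8
= 272 + 5.89 + 6.43
= 284.32 mOsm/kg ≈ 284.3 mOsm/kg
Osmolar gap = measured − calculated = 285 − 284.3 = 0.7 mOsm/kg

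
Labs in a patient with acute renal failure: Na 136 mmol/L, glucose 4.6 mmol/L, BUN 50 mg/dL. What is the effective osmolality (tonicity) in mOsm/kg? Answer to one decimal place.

276.6 mOsm/kg

Effective osmolality excludes urea (freely permeant across cell membranes):
2·Na + glucose
= 2·136 + 4.6
= 272 + 4.6
= 276.6 mOsm/kg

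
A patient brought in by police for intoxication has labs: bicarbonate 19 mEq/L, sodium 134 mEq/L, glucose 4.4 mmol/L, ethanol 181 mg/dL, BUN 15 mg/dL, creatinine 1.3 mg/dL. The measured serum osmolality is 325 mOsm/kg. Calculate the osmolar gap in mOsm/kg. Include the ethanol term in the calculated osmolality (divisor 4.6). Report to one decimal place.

Calculated osmolality = 2·Na + glucose + BUN/2.8 + ethanol/4.6
= 2·134 + 4.4 + 15/2.8 + 181/4.6
= 268 + 4.40 + 5.36 + 39.35
= 317.11 mOsm/kg ≈ 317.1 mOsm/kg
Osmolar gap = measured − calculated = 325 − 317.1 = 7.9 mOsm/kg

7.9 mOsm/kg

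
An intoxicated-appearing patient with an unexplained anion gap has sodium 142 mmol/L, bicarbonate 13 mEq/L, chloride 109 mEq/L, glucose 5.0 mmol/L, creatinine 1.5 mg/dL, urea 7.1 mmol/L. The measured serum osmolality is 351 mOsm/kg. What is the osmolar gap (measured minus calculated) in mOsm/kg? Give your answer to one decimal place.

Calculated osmolality = 2·Na + glucose + urea
= 2·142 + 5 + 7.1
= 284 + 5 + 7.10
= 296.1 mOsm/kg ≈ 296.1 mOsm/kg
Osmolar gap = measured − calculated = 351 − 296.1 = 54.9 mOsm/kg

54.9 mOsm/kg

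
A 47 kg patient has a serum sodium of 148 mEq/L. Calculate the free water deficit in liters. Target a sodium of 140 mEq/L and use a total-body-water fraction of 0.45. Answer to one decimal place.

TBW = 0.45 · 47 = 21.15 L
Free water deficit = TBW · (Na/140 − 1)
= 21.15 · (148/140 − 1)
= 21.15 · 0.0571
= 1.21 L

1.2 L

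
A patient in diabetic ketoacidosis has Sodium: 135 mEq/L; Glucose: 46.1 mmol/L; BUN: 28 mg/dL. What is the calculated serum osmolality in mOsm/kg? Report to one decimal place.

Calculated osmolality = 2·Na + glucose + BUN/2.8
= 2·135 + 46.1 + 28/2.8
= 270 + 46.10 + 10
= 326.1 mOsm/kg

326.1 mOsm/kg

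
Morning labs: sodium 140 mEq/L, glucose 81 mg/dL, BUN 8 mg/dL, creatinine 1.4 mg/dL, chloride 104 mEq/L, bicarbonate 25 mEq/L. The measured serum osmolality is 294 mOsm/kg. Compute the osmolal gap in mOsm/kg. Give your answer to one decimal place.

Calculated osmolality = 2·Na + glucose/18 + BUN/2.8
= 2·140 + 81/18 + 8/2.8
= 280 + 4.50 + 2.86
= 287.36 mOsm/kg ≈ 287.4 mOsm/kg
Osmolar gap = measured − calculated = 294 − 287.4 = 6.6 mOsm/kg

6.6 mOsm/kg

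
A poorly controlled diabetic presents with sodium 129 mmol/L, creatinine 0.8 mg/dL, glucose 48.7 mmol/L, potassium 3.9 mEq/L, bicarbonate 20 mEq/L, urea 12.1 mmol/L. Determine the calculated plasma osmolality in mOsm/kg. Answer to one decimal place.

318.8 mOsm/kg

Calculated osmolality = 2·Na + glucose + urea
= 2·129 + 48.7 + 12.1
= 258 + 48.70 + 12.10
= 318.8 mOsm/kg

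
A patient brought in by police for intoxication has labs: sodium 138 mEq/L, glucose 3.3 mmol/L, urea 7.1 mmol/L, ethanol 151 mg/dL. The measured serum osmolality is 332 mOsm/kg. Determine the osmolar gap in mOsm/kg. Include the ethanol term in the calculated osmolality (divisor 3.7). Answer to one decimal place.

Calculated osmolality = 2·Na + glucose + urea + ethanol/3.7
= 2·138 + 3.3 + 7.1 + 151/3.7
= 276 + 3.30 + 7.10 + 40.81
= 327.21 mOsm/kg ≈ 327.2 mOsm/kg
Osmolar gap = measured − calculated = 332 − 327.2 = 4.8 mOsm/kg

4.8 mOsm/kg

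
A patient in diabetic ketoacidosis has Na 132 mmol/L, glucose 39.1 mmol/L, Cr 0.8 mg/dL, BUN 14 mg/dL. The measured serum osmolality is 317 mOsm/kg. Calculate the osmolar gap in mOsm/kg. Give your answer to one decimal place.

Calculated osmolality = 2·Na + glucose + BUN/2.8
= 2·132 + 39.1 + 14/2.8
= 264 + 39.10 + 5
= 308.1 mOsm/kg ≈ 308.1 mOsm/kg
Osmolar gap = measured − calculated = 317 − 308.1 = 8.9 mOsm/kg

8.9 mOsm/kg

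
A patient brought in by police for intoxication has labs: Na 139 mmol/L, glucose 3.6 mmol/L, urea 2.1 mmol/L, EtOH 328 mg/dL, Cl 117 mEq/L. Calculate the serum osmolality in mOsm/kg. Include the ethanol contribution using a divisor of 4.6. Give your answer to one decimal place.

355.0 mOsm/kg

Calculated osmolality = 2·Na + glucose + urea + ethanol/4.6
= 2·139 + 3.6 + 2.1 + 328/4.6
= 278 + 3.60 + 2.10 + 71.30
= 355 mOsm/kg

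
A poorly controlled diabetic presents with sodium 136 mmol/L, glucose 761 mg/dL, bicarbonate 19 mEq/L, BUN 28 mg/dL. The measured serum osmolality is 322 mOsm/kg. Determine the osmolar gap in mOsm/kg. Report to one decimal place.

-2.3 mOsm/kg

Calculated osmolality = 2·Na + glucose/18 + BUN/2.8
= 2·136 + 761/18 + 28/2.8
= 272 + 42.28 + 10
= 324.28 mOsm/kg ≈ 324.3 mOsm/kg
Osmolar gap = measured − calculated = 322 − 324.3 = -2.3 mOsm/kg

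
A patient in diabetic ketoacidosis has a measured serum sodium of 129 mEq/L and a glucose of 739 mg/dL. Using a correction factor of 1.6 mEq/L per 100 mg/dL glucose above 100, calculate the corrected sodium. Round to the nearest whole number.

139 mEq/L

Corrected Na = measured Na + 1.6 · (glucose − 100)/100
= 129 + 1.6 · (739 − 100)/100
= 129 + 10.2
= 139.2 mEq/L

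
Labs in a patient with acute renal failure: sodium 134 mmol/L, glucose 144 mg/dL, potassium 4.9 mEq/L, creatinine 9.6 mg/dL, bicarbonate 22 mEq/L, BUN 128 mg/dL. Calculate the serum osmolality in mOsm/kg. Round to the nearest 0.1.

Calculated osmolality = 2·Na + glucose/18 + BUN/2.8
= 2·134 + 144/18 + 128/2.8
= 268 + 8 + 45.71
= 321.71 mOsm/kg

321.7 mOsm/kg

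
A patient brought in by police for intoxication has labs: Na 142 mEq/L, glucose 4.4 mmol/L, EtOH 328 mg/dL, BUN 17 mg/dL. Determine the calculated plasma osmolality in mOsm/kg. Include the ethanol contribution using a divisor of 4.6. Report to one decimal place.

Calculated osmolality = 2·Na + glucose + BUN/2.8 + ethanol/4.6
= 2·142 + 4.4 + 17/2.8 + 328/4.6
= 284 + 4.40 + 6.07 + 71.30
= 365.77 mOsm/kg

365.8 mOsm/kg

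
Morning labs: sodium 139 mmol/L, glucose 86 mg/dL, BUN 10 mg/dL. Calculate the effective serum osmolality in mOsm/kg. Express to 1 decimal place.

282.8 mOsm/kg

Effective osmolality excludes urea (freely permeant across cell membranes):
2·Na + glucose/18
= 2·139 + 86/18
= 278 + 4.78
= 282.78 mOsm/kg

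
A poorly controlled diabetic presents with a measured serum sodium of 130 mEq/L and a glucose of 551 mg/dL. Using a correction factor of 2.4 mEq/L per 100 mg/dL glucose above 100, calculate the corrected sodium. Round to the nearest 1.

141 mEq/L

Corrected Na = measured Na + 2.4 · (glucose − 100)/100
= 130 + 2.4 · (551 − 100)/100
= 130 + 10.8
= 140.8 mEq/L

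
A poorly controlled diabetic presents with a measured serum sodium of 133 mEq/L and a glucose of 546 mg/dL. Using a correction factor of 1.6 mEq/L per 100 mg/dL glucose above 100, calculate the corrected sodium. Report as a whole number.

140 mEq/L

Corrected Na = measured Na + 1.6 · (glucose − 100)/100
= 133 + 1.6 · (546 − 100)/100
= 133 + 7.1
= 140.1 mEq/L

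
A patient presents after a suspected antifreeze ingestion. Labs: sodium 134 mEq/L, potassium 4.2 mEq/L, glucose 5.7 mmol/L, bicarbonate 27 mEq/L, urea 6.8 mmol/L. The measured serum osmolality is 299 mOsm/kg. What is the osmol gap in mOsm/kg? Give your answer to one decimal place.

18.5 mOsm/kg

Calculated osmolality = 2·Na + glucose + urea
= 2·134 + 5.7 + 6.8
= 268 + 5.70 + 6.80
= 280.5 mOsm/kg ≈ 280.5 mOsm/kg
Osmolar gap = measured − calculated = 299 − 280.5 = 18.5 mOsm/kg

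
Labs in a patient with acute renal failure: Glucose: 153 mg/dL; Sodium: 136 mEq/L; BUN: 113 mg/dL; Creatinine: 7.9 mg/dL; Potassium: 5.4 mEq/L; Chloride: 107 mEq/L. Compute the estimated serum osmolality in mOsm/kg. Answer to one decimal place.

Calculated osmolality = 2·Na + glucose/18 + BUN/2.8
= 2·136 + 153/18 + 113/2.8
= 272 + 8.50 + 40.36
= 320.86 mOsm/kg

320.9 mOsm/kg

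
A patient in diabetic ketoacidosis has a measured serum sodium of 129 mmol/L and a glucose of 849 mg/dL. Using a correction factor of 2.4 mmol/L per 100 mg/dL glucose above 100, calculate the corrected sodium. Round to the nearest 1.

Corrected Na = measured Na + 2.4 · (glucose − 100)/100
= 129 + 2.4 · (849 − 100)/100
= 129 + 18
= 147 mmol/L

147 mmol/L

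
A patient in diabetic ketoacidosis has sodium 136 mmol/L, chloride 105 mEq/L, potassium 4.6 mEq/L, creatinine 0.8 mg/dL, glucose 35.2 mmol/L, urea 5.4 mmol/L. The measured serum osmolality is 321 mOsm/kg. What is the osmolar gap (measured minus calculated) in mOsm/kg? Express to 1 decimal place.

Calculated osmolality = 2·Na + glucose + urea
= 2·136 + 35.2 + 5.4
= 272 + 35.20 + 5.40
= 312.6 mOsm/kg ≈ 312.6 mOsm/kg
Osmolar gap = measured − calculated = 321 − 312.6 = 8.4 mOsm/kg

8.4 mOsm/kg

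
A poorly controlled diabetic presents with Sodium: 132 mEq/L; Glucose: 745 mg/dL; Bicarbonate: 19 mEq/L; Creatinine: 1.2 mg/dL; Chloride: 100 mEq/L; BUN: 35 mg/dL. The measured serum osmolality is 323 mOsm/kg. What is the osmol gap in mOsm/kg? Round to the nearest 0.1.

5.1 mOsm/kg

Calculated osmolality = 2·Na + glucose/18 + BUN/2.8
= 2·132 + 745/18 + 35/2.8
= 264 + 41.39 + 12.50
= 317.89 mOsm/kg ≈ 317.9 mOsm/kg
Osmolar gap = measured − calculated = 323 − 317.9 = 5.1 mOsm/kg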